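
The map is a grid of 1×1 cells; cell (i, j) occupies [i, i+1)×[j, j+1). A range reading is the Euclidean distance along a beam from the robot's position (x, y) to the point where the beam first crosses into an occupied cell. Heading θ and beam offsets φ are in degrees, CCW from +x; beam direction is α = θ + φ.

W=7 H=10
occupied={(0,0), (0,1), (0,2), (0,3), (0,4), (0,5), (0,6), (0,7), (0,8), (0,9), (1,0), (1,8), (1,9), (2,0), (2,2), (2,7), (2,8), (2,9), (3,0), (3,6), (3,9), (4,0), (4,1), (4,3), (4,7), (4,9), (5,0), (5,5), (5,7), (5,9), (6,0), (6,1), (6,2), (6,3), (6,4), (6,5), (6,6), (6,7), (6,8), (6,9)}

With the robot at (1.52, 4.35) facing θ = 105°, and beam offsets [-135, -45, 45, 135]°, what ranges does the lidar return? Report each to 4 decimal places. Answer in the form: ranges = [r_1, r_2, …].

beam 1: φ=-135°, α=330°
  d=(0.8660,-0.5000)  start (1,4)  tX=0.5543 tY=0.7000  stride 1/|dx|=1.1547 1/|dy|=2.0000
    cross x-line → (2,4), t=0.5543
    cross y-line → (2,3), t=0.7000
    cross x-line → (3,3), t=1.7090
    cross y-line → (3,2), t=2.7000
    cross x-line → (4,2), t=2.8637
    cross x-line → (5,2), t=4.0184
    cross y-line → (5,1), t=4.7000
    cross x-line → (6,1), t=5.1731 (wall)
  → r_1 = 5.1731
beam 2: φ=-45°, α=60°
  d=(0.5000,0.8660)  start (1,4)  tX=0.9600 tY=0.7506  stride 1/|dx|=2.0000 1/|dy|=1.1547
    cross y-line → (1,5), t=0.7506
    cross x-line → (2,5), t=0.9600
    cross y-line → (2,6), t=1.9053
    cross x-line → (3,6), t=2.9600 (wall)
  → r_2 = 2.9600
beam 3: φ=45°, α=150°
  d=(-0.8660,0.5000)  start (1,4)  tX=0.6004 tY=1.3000  stride 1/|dx|=1.1547 1/|dy|=2.0000
    cross x-line → (0,4), t=0.6004 (wall)
  → r_3 = 0.6004
beam 4: φ=135°, α=240°
  d=(-0.5000,-0.8660)  start (1,4)  tX=1.0400 tY=0.4041  stride 1/|dx|=2.0000 1/|dy|=1.1547
    cross y-line → (1,3), t=0.4041
    cross x-line → (0,3), t=1.0400 (wall)
  → r_4 = 1.0400

ranges = [5.1731, 2.9600, 0.6004, 1.0400]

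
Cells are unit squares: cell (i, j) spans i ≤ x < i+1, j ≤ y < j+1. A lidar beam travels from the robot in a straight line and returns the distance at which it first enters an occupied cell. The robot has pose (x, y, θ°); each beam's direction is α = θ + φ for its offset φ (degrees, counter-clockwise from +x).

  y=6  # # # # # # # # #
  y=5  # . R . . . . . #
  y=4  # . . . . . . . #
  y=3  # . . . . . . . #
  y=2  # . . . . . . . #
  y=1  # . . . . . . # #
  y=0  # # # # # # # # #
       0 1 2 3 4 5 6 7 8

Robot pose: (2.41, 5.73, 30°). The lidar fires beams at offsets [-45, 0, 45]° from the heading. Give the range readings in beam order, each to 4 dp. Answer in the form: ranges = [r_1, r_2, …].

beam 1: φ=-45°, α=345°
  dir = (cos 345°, sin 345°) = (0.9659, -0.2588); from cell (2,5)
  next x-line at t=0.6108, next y-line at t=2.8205; Δt_x=1.0353, Δt_y=3.8637
    x: enter (3,5) at t=0.6108
    x: enter (4,5) at t=1.6461
    x: enter (5,5) at t=2.6814
    y: enter (5,4) at t=2.8205
    x: enter (6,4) at t=3.7166
    x: enter (7,4) at t=4.7519
    x: enter (8,4) at t=5.7872 ← occupied
  → r_1 = 5.7872
beam 2: φ=0°, α=30°
  dir = (cos 30°, sin 30°) = (0.8660, 0.5000); from cell (2,5)
  next x-line at t=0.6813, next y-line at t=0.5400; Δt_x=1.1547, Δt_y=2.0000
    y: enter (2,6) at t=0.5400 ← occupied
  → r_2 = 0.5400
beam 3: φ=45°, α=75°
  dir = (cos 75°, sin 75°) = (0.2588, 0.9659); from cell (2,5)
  next x-line at t=2.2796, next y-line at t=0.2795; Δt_x=3.8637, Δt_y=1.0353
    y: enter (2,6) at t=0.2795 ← occupied
  → r_3 = 0.2795

ranges = [5.7872, 0.5400, 0.2795]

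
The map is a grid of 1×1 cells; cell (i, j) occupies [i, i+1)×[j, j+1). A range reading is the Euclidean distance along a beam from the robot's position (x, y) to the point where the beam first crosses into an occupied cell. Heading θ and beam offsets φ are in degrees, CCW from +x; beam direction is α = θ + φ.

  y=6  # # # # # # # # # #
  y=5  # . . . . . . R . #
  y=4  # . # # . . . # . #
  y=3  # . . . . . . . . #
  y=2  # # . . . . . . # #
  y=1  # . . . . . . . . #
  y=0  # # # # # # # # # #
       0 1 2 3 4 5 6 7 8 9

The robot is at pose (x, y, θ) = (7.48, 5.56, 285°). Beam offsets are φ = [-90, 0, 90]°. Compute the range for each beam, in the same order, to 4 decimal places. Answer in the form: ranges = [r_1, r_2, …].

ranges = [3.6028, 0.5798, 1.5736]

beam 1: φ=-90°, α=195°
  dir = (cos 195°, sin 195°) = (-0.9659, -0.2588); from cell (7,5)
  next x-line at t=0.4969, next y-line at t=2.1637; Δt_x=1.0353, Δt_y=3.8637
    x: enter (6,5) at t=0.4969
    x: enter (5,5) at t=1.5322
    y: enter (5,4) at t=2.1637
    x: enter (4,4) at t=2.5675
    x: enter (3,4) at t=3.6028 ← occupied
  → r_1 = 3.6028
beam 2: φ=0°, α=285°
  dir = (cos 285°, sin 285°) = (0.2588, -0.9659); from cell (7,5)
  next x-line at t=2.0091, next y-line at t=0.5798; Δt_x=3.8637, Δt_y=1.0353
    y: enter (7,4) at t=0.5798 ← occupied
  → r_2 = 0.5798
beam 3: φ=90°, α=15°
  dir = (cos 15°, sin 15°) = (0.9659, 0.2588); from cell (7,5)
  next x-line at t=0.5383, next y-line at t=1.7000; Δt_x=1.0353, Δt_y=3.8637
    x: enter (8,5) at t=0.5383
    x: enter (9,5) at t=1.5736 ← occupied
  → r_3 = 1.5736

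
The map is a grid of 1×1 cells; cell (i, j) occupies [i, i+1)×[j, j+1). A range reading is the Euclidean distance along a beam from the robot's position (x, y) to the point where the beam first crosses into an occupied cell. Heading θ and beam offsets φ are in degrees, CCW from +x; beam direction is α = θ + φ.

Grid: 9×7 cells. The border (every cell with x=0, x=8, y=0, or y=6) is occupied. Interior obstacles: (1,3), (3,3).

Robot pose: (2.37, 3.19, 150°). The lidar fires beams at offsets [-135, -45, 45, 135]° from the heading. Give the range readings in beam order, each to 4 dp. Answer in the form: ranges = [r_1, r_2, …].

ranges = [0.6522, 2.9091, 0.3831, 2.2673]

beam 1: φ=-135°, α=15°
  d=(0.9659,0.2588)  start (2,3)  tX=0.6522 tY=3.1296  stride 1/|dx|=1.0353 1/|dy|=3.8637
    cross x-line → (3,3), t=0.6522 (wall)
  → r_1 = 0.6522
beam 2: φ=-45°, α=105°
  d=(-0.2588,0.9659)  start (2,3)  tX=1.4296 tY=0.8386  stride 1/|dx|=3.8637 1/|dy|=1.0353
    cross y-line → (2,4), t=0.8386
    cross x-line → (1,4), t=1.4296
    cross y-line → (1,5), t=1.8738
    cross y-line → (1,6), t=2.9091 (wall)
  → r_2 = 2.9091
beam 3: φ=45°, α=195°
  d=(-0.9659,-0.2588)  start (2,3)  tX=0.3831 tY=0.7341  stride 1/|dx|=1.0353 1/|dy|=3.8637
    cross x-line → (1,3), t=0.3831 (wall)
  → r_3 = 0.3831
beam 4: φ=135°, α=285°
  d=(0.2588,-0.9659)  start (2,3)  tX=2.4341 tY=0.1967  stride 1/|dx|=3.8637 1/|dy|=1.0353
    cross y-line → (2,2), t=0.1967
    cross y-line → (2,1), t=1.2320
    cross y-line → (2,0), t=2.2673 (wall)
  → r_4 = 2.2673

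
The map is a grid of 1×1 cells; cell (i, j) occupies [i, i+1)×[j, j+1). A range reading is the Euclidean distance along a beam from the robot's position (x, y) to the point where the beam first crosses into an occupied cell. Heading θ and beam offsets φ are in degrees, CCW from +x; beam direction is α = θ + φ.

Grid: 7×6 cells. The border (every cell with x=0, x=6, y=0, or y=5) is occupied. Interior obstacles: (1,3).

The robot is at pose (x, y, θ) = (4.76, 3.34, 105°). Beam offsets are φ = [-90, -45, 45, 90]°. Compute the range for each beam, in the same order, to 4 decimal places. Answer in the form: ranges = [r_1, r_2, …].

beam 1: φ=-90°, α=15°
  cosα=0.9659 sinα=0.2588 | (4,3) | tMaxX 0.2485 tMaxY 2.5500 | tΔX 1.0353 tΔY 3.8637
    t=0.2485 [x] (5,3)
    t=1.2837 [x] (6,3) — stop
  → r_1 = 1.2837
beam 2: φ=-45°, α=60°
  cosα=0.5000 sinα=0.8660 | (4,3) | tMaxX 0.4800 tMaxY 0.7621 | tΔX 2.0000 tΔY 1.1547
    t=0.4800 [x] (5,3)
    t=0.7621 [y] (5,4)
    t=1.9168 [y] (5,5) — stop
  → r_2 = 1.9168
beam 3: φ=45°, α=150°
  cosα=-0.8660 sinα=0.5000 | (4,3) | tMaxX 0.8776 tMaxY 1.3200 | tΔX 1.1547 tΔY 2.0000
    t=0.8776 [x] (3,3)
    t=1.3200 [y] (3,4)
    t=2.0323 [x] (2,4)
    t=3.1870 [x] (1,4)
    t=3.3200 [y] (1,5) — stop
  → r_3 = 3.3200
beam 4: φ=90°, α=195°
  cosα=-0.9659 sinα=-0.2588 | (4,3) | tMaxX 0.7868 tMaxY 1.3137 | tΔX 1.0353 tΔY 3.8637
    t=0.7868 [x] (3,3)
    t=1.3137 [y] (3,2)
    t=1.8221 [x] (2,2)
    t=2.8574 [x] (1,2)
    t=3.8926 [x] (0,2) — stop
  → r_4 = 3.8926

ranges = [1.2837, 1.9168, 3.3200, 3.8926]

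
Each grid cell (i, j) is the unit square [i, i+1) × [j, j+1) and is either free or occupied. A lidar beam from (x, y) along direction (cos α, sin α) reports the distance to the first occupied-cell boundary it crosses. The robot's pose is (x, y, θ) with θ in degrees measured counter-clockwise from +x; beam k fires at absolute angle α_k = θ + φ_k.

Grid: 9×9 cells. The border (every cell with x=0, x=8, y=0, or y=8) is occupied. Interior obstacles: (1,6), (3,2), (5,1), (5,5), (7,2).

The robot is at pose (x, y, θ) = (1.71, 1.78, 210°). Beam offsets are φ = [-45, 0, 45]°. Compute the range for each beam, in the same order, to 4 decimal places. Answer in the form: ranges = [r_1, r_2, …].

beam 1: φ=-45°, α=165°
  dir = (cos 165°, sin 165°) = (-0.9659, 0.2588); from cell (1,1)
  next x-line at t=0.7350, next y-line at t=0.8500; Δt_x=1.0353, Δt_y=3.8637
    x: enter (0,1) at t=0.7350 ← occupied
  → r_1 = 0.7350
beam 2: φ=0°, α=210°
  dir = (cos 210°, sin 210°) = (-0.8660, -0.5000); from cell (1,1)
  next x-line at t=0.8198, next y-line at t=1.5600; Δt_x=1.1547, Δt_y=2.0000
    x: enter (0,1) at t=0.8198 ← occupied
  → r_2 = 0.8198
beam 3: φ=45°, α=255°
  dir = (cos 255°, sin 255°) = (-0.2588, -0.9659); from cell (1,1)
  next x-line at t=2.7432, next y-line at t=0.8075; Δt_x=3.8637, Δt_y=1.0353
    y: enter (1,0) at t=0.8075 ← occupied
  → r_3 = 0.8075

ranges = [0.7350, 0.8198, 0.8075]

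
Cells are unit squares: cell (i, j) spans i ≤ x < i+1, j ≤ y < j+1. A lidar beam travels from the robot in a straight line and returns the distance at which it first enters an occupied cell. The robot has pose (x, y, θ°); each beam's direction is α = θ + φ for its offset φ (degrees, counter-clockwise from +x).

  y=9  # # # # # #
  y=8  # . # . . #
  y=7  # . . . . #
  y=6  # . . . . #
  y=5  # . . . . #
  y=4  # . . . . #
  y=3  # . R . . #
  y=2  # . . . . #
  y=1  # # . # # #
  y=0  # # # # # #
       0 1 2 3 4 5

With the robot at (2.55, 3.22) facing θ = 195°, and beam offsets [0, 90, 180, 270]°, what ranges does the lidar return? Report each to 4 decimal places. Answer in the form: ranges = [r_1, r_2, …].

beam 1: φ=0°, α=195°
  cosα=-0.9659 sinα=-0.2588 | (2,3) | tMaxX 0.5694 tMaxY 0.8500 | tΔX 1.0353 tΔY 3.8637
    t=0.5694 [x] (1,3)
    t=0.8500 [y] (1,2)
    t=1.6047 [x] (0,2) — stop
  → r_1 = 1.6047
beam 2: φ=90°, α=285°
  cosα=0.2588 sinα=-0.9659 | (2,3) | tMaxX 1.7387 tMaxY 0.2278 | tΔX 3.8637 tΔY 1.0353
    t=0.2278 [y] (2,2)
    t=1.2630 [y] (2,1)
    t=1.7387 [x] (3,1) — stop
  → r_2 = 1.7387
beam 3: φ=180°, α=15°
  cosα=0.9659 sinα=0.2588 | (2,3) | tMaxX 0.4659 tMaxY 3.0137 | tΔX 1.0353 tΔY 3.8637
    t=0.4659 [x] (3,3)
    t=1.5012 [x] (4,3)
    t=2.5364 [x] (5,3) — stop
  → r_3 = 2.5364
beam 4: φ=270°, α=105°
  cosα=-0.2588 sinα=0.9659 | (2,3) | tMaxX 2.1250 tMaxY 0.8075 | tΔX 3.8637 tΔY 1.0353
    t=0.8075 [y] (2,4)
    t=1.8428 [y] (2,5)
    t=2.1250 [x] (1,5)
    t=2.8781 [y] (1,6)
    t=3.9133 [y] (1,7)
    t=4.9486 [y] (1,8)
    t=5.9839 [y] (1,9) — stop
  → r_4 = 5.9839

ranges = [1.6047, 1.7387, 2.5364, 5.9839]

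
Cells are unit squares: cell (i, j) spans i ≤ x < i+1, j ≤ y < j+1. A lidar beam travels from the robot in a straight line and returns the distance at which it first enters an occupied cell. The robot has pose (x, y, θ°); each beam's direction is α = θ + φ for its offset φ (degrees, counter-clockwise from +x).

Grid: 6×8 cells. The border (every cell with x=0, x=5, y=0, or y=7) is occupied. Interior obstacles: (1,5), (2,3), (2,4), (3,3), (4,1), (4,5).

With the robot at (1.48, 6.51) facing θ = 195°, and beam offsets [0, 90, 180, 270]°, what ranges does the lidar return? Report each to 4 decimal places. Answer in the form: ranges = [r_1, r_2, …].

ranges = [0.4969, 0.5280, 1.8932, 0.5073]

beam 1: φ=0°, α=195°
  direction (-0.9659, -0.2588); cell (1,6); t to first gridline: x 0.4969, y 1.9705 (then +1.0353 / +3.8637)
    (0,6) via x @ 0.4969  # hit
  → r_1 = 0.4969
beam 2: φ=90°, α=285°
  direction (0.2588, -0.9659); cell (1,6); t to first gridline: x 2.0091, y 0.5280 (then +3.8637 / +1.0353)
    (1,5) via y @ 0.5280  # hit
  → r_2 = 0.5280
beam 3: φ=180°, α=15°
  direction (0.9659, 0.2588); cell (1,6); t to first gridline: x 0.5383, y 1.8932 (then +1.0353 / +3.8637)
    (2,6) via x @ 0.5383
    (3,6) via x @ 1.5736
    (3,7) via y @ 1.8932  # hit
  → r_3 = 1.8932
beam 4: φ=270°, α=105°
  direction (-0.2588, 0.9659); cell (1,6); t to first gridline: x 1.8546, y 0.5073 (then +3.8637 / +1.0353)
    (1,7) via y @ 0.5073  # hit
  → r_4 = 0.5073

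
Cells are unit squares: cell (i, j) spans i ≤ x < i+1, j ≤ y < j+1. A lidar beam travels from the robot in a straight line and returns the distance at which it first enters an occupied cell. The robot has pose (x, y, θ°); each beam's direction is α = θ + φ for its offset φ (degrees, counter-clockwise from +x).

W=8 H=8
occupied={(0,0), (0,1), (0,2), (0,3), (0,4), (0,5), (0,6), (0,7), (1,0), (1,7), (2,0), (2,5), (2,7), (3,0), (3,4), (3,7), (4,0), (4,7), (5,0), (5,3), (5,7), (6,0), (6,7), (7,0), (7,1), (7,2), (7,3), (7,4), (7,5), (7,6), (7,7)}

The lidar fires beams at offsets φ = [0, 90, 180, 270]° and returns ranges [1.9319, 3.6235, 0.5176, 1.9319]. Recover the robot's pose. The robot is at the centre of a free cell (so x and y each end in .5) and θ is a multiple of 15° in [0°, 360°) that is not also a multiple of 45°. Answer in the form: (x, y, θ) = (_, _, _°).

Candidates: 33 free-cell centres × 16 headings = 528 poses. Raycast each; keep the one whose scan matches to 4 dp.
  (6.5, 2.5, 165°): beam 1 = 5.6940 ≠ 1.9319 ✗
  (1.5, 5.5, 240°): beam 1 = 1.0000 ≠ 1.9319 ✗
  (4.5, 4.5, 210°): beam 1 = 0.5774 ≠ 1.9319 ✗
  (6.5, 4.5, 285°): beam 2 = 0.5176 ≠ 3.6235 ✗
  …
  (4.5, 1.5, 75°): r_1=1.9319, r_2=3.6235, r_3=0.5176, r_4=1.9319 — all match ✓
No second candidate reproduces the full scan.

(x, y, θ) = (4.5, 1.5, 75°)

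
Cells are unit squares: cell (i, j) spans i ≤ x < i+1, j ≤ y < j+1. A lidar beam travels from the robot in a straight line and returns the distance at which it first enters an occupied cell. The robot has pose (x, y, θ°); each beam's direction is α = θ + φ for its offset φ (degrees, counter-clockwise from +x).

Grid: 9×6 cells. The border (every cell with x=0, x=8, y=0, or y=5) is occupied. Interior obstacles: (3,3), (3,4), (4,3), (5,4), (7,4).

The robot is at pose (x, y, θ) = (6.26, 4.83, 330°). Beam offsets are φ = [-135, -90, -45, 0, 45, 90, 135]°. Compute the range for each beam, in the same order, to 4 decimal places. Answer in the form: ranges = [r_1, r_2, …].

ranges = [0.2692, 0.5200, 3.9651, 0.8545, 0.6568, 0.1963, 0.1760]

beam 1: φ=-135°, α=195°
  d=(-0.9659,-0.2588)  start (6,4)  tX=0.2692 tY=3.2069  stride 1/|dx|=1.0353 1/|dy|=3.8637
    cross x-line → (5,4), t=0.2692 (wall)
  → r_1 = 0.2692
beam 2: φ=-90°, α=240°
  d=(-0.5000,-0.8660)  start (6,4)  tX=0.5200 tY=0.9584  stride 1/|dx|=2.0000 1/|dy|=1.1547
    cross x-line → (5,4), t=0.5200 (wall)
  → r_2 = 0.5200
beam 3: φ=-45°, α=285°
  d=(0.2588,-0.9659)  start (6,4)  tX=2.8591 tY=0.8593  stride 1/|dx|=3.8637 1/|dy|=1.0353
    cross y-line → (6,3), t=0.8593
    cross y-line → (6,2), t=1.8946
    cross x-line → (7,2), t=2.8591
    cross y-line → (7,1), t=2.9298
    cross y-line → (7,0), t=3.9651 (wall)
  → r_3 = 3.9651
beam 4: φ=0°, α=330°
  d=(0.8660,-0.5000)  start (6,4)  tX=0.8545 tY=1.6600  stride 1/|dx|=1.1547 1/|dy|=2.0000
    cross x-line → (7,4), t=0.8545 (wall)
  → r_4 = 0.8545
beam 5: φ=45°, α=15°
  d=(0.9659,0.2588)  start (6,4)  tX=0.7661 tY=0.6568  stride 1/|dx|=1.0353 1/|dy|=3.8637
    cross y-line → (6,5), t=0.6568 (wall)
  → r_5 = 0.6568
beam 6: φ=90°, α=60°
  d=(0.5000,0.8660)  start (6,4)  tX=1.4800 tY=0.1963  stride 1/|dx|=2.0000 1/|dy|=1.1547
    cross y-line → (6,5), t=0.1963 (wall)
  → r_6 = 0.1963
beam 7: φ=135°, α=105°
  d=(-0.2588,0.9659)  start (6,4)  tX=1.0046 tY=0.1760  stride 1/|dx|=3.8637 1/|dy|=1.0353
    cross y-line → (6,5), t=0.1760 (wall)
  → r_7 = 0.1760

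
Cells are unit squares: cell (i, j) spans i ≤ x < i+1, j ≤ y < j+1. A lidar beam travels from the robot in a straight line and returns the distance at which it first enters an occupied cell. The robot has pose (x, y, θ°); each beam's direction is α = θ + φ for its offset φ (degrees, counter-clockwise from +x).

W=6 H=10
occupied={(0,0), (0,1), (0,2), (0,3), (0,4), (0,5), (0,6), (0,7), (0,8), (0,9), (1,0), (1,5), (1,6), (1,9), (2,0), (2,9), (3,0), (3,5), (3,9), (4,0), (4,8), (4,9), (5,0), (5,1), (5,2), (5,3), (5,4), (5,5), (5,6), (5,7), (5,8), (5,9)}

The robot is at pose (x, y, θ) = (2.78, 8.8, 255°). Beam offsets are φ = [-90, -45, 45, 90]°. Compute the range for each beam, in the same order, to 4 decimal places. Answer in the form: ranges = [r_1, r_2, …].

ranges = [0.7727, 2.0554, 4.4400, 1.2630]

beam 1: φ=-90°, α=165°
  direction (-0.9659, 0.2588); cell (2,8); t to first gridline: x 0.8075, y 0.7727 (then +1.0353 / +3.8637)
    (2,9) via y @ 0.7727  # hit
  → r_1 = 0.7727
beam 2: φ=-45°, α=210°
  direction (-0.8660, -0.5000); cell (2,8); t to first gridline: x 0.9007, y 1.6000 (then +1.1547 / +2.0000)
    (1,8) via x @ 0.9007
    (1,7) via y @ 1.6000
    (0,7) via x @ 2.0554  # hit
  → r_2 = 2.0554
beam 3: φ=45°, α=300°
  direction (0.5000, -0.8660); cell (2,8); t to first gridline: x 0.4400, y 0.9238 (then +2.0000 / +1.1547)
    (3,8) via x @ 0.4400
    (3,7) via y @ 0.9238
    (3,6) via y @ 2.0785
    (4,6) via x @ 2.4400
    (4,5) via y @ 3.2332
    (4,4) via y @ 4.3879
    (5,4) via x @ 4.4400  # hit
  → r_3 = 4.4400
beam 4: φ=90°, α=345°
  direction (0.9659, -0.2588); cell (2,8); t to first gridline: x 0.2278, y 3.0910 (then +1.0353 / +3.8637)
    (3,8) via x @ 0.2278
    (4,8) via x @ 1.2630  # hit
  → r_4 = 1.2630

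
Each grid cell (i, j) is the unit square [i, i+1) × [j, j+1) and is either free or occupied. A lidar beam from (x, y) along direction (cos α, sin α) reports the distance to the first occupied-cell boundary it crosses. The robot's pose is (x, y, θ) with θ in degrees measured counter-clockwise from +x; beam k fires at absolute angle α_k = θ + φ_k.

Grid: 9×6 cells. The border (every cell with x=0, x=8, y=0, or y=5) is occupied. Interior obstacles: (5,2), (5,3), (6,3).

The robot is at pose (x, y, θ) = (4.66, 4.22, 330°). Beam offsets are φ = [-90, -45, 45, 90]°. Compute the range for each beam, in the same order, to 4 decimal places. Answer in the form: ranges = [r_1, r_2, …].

beam 1: φ=-90°, α=240°
  cosα=-0.5000 sinα=-0.8660 | (4,4) | tMaxX 1.3200 tMaxY 0.2540 | tΔX 2.0000 tΔY 1.1547
    t=0.2540 [y] (4,3)
    t=1.3200 [x] (3,3)
    t=1.4087 [y] (3,2)
    t=2.5634 [y] (3,1)
    t=3.3200 [x] (2,1)
    t=3.7181 [y] (2,0) — stop
  → r_1 = 3.7181
beam 2: φ=-45°, α=285°
  cosα=0.2588 sinα=-0.9659 | (4,4) | tMaxX 1.3137 tMaxY 0.2278 | tΔX 3.8637 tΔY 1.0353
    t=0.2278 [y] (4,3)
    t=1.2630 [y] (4,2)
    t=1.3137 [x] (5,2) — stop
  → r_2 = 1.3137
beam 3: φ=45°, α=15°
  cosα=0.9659 sinα=0.2588 | (4,4) | tMaxX 0.3520 tMaxY 3.0137 | tΔX 1.0353 tΔY 3.8637
    t=0.3520 [x] (5,4)
    t=1.3873 [x] (6,4)
    t=2.4225 [x] (7,4)
    t=3.0137 [y] (7,5) — stop
  → r_3 = 3.0137
beam 4: φ=90°, α=60°
  cosα=0.5000 sinα=0.8660 | (4,4) | tMaxX 0.6800 tMaxY 0.9007 | tΔX 2.0000 tΔY 1.1547
    t=0.6800 [x] (5,4)
    t=0.9007 [y] (5,5) — stop
  → r_4 = 0.9007

ranges = [3.7181, 1.3137, 3.0137, 0.9007]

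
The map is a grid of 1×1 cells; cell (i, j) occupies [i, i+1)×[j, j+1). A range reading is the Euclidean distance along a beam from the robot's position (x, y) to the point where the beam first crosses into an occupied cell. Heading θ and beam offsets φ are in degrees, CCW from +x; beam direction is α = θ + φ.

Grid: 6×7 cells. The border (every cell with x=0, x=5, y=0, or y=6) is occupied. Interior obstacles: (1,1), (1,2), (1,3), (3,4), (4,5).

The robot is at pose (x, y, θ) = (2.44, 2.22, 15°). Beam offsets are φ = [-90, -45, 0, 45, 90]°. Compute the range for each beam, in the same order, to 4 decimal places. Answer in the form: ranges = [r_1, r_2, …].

beam 1: φ=-90°, α=285°
  dir = (cos 285°, sin 285°) = (0.2588, -0.9659); from cell (2,2)
  next x-line at t=2.1637, next y-line at t=0.2278; Δt_x=3.8637, Δt_y=1.0353
    y: enter (2,1) at t=0.2278
    y: enter (2,0) at t=1.2630 ← occupied
  → r_1 = 1.2630
beam 2: φ=-45°, α=330°
  dir = (cos 330°, sin 330°) = (0.8660, -0.5000); from cell (2,2)
  next x-line at t=0.6466, next y-line at t=0.4400; Δt_x=1.1547, Δt_y=2.0000
    y: enter (2,1) at t=0.4400
    x: enter (3,1) at t=0.6466
    x: enter (4,1) at t=1.8013
    y: enter (4,0) at t=2.4400 ← occupied
  → r_2 = 2.4400
beam 3: φ=0°, α=15°
  dir = (cos 15°, sin 15°) = (0.9659, 0.2588); from cell (2,2)
  next x-line at t=0.5798, next y-line at t=3.0137; Δt_x=1.0353, Δt_y=3.8637
    x: enter (3,2) at t=0.5798
    x: enter (4,2) at t=1.6150
    x: enter (5,2) at t=2.6503 ← occupied
  → r_3 = 2.6503
beam 4: φ=45°, α=60°
  dir = (cos 60°, sin 60°) = (0.5000, 0.8660); from cell (2,2)
  next x-line at t=1.1200, next y-line at t=0.9007; Δt_x=2.0000, Δt_y=1.1547
    y: enter (2,3) at t=0.9007
    x: enter (3,3) at t=1.1200
    y: enter (3,4) at t=2.0554 ← occupied
  → r_4 = 2.0554
beam 5: φ=90°, α=105°
  dir = (cos 105°, sin 105°) = (-0.2588, 0.9659); from cell (2,2)
  next x-line at t=1.7000, next y-line at t=0.8075; Δt_x=3.8637, Δt_y=1.0353
    y: enter (2,3) at t=0.8075
    x: enter (1,3) at t=1.7000 ← occupied
  → r_5 = 1.7000

ranges = [1.2630, 2.4400, 2.6503, 2.0554, 1.7000]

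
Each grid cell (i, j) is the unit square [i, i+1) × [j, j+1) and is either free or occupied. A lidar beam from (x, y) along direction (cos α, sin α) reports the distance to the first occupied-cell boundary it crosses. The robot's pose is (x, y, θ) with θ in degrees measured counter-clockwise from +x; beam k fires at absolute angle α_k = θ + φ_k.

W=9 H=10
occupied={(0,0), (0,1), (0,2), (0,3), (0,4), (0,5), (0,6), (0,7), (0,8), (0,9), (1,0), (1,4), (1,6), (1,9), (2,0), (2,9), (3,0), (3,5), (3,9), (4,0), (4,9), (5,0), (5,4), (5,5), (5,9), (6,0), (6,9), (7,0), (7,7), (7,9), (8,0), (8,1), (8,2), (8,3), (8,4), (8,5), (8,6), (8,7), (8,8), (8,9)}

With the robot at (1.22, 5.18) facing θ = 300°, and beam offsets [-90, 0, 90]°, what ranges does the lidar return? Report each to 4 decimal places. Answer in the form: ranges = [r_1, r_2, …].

beam 1: φ=-90°, α=210°
  cosα=-0.8660 sinα=-0.5000 | (1,5) | tMaxX 0.2540 tMaxY 0.3600 | tΔX 1.1547 tΔY 2.0000
    t=0.2540 [x] (0,5) — stop
  → r_1 = 0.2540
beam 2: φ=0°, α=300°
  cosα=0.5000 sinα=-0.8660 | (1,5) | tMaxX 1.5600 tMaxY 0.2078 | tΔX 2.0000 tΔY 1.1547
    t=0.2078 [y] (1,4) — stop
  → r_2 = 0.2078
beam 3: φ=90°, α=30°
  cosα=0.8660 sinα=0.5000 | (1,5) | tMaxX 0.9007 tMaxY 1.6400 | tΔX 1.1547 tΔY 2.0000
    t=0.9007 [x] (2,5)
    t=1.6400 [y] (2,6)
    t=2.0554 [x] (3,6)
    t=3.2101 [x] (4,6)
    t=3.6400 [y] (4,7)
    t=4.3648 [x] (5,7)
    t=5.5195 [x] (6,7)
    t=5.6400 [y] (6,8)
    t=6.6742 [x] (7,8)
    t=7.6400 [y] (7,9) — stop
  → r_3 = 7.6400

ranges = [0.2540, 0.2078, 7.6400]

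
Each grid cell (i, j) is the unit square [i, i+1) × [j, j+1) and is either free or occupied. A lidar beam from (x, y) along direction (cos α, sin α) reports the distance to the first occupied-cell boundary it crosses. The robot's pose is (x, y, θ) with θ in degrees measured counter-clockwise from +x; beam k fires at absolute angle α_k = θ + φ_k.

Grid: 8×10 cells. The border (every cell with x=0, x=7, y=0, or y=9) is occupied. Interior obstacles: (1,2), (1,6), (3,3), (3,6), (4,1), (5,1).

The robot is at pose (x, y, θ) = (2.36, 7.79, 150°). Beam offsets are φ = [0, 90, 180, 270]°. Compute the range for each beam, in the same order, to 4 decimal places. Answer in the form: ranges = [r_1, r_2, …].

beam 1: φ=0°, α=150°
  direction (-0.8660, 0.5000); cell (2,7); t to first gridline: x 0.4157, y 0.4200 (then +1.1547 / +2.0000)
    (1,7) via x @ 0.4157
    (1,8) via y @ 0.4200
    (0,8) via x @ 1.5704  # hit
  → r_1 = 1.5704
beam 2: φ=90°, α=240°
  direction (-0.5000, -0.8660); cell (2,7); t to first gridline: x 0.7200, y 0.9122 (then +2.0000 / +1.1547)
    (1,7) via x @ 0.7200
    (1,6) via y @ 0.9122  # hit
  → r_2 = 0.9122
beam 3: φ=180°, α=330°
  direction (0.8660, -0.5000); cell (2,7); t to first gridline: x 0.7390, y 1.5800 (then +1.1547 / +2.0000)
    (3,7) via x @ 0.7390
    (3,6) via y @ 1.5800  # hit
  → r_3 = 1.5800
beam 4: φ=270°, α=60°
  direction (0.5000, 0.8660); cell (2,7); t to first gridline: x 1.2800, y 0.2425 (then +2.0000 / +1.1547)
    (2,8) via y @ 0.2425
    (3,8) via x @ 1.2800
    (3,9) via y @ 1.3972  # hit
  → r_4 = 1.3972

ranges = [1.5704, 0.9122, 1.5800, 1.3972]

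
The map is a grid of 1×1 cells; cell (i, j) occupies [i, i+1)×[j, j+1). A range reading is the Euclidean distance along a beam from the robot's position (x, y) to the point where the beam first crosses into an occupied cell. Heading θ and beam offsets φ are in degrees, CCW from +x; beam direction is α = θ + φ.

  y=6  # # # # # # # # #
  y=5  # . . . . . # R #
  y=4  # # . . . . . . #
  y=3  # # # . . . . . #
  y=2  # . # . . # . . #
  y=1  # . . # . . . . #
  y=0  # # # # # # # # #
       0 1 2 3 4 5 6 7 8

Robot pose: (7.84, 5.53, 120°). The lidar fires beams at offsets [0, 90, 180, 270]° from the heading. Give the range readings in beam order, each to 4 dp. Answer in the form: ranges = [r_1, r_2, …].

beam 1: φ=0°, α=120°
  direction (-0.5000, 0.8660); cell (7,5); t to first gridline: x 1.6800, y 0.5427 (then +2.0000 / +1.1547)
    (7,6) via y @ 0.5427  # hit
  → r_1 = 0.5427
beam 2: φ=90°, α=210°
  direction (-0.8660, -0.5000); cell (7,5); t to first gridline: x 0.9699, y 1.0600 (then +1.1547 / +2.0000)
    (6,5) via x @ 0.9699  # hit
  → r_2 = 0.9699
beam 3: φ=180°, α=300°
  direction (0.5000, -0.8660); cell (7,5); t to first gridline: x 0.3200, y 0.6120 (then +2.0000 / +1.1547)
    (8,5) via x @ 0.3200  # hit
  → r_3 = 0.3200
beam 4: φ=270°, α=30°
  direction (0.8660, 0.5000); cell (7,5); t to first gridline: x 0.1848, y 0.9400 (then +1.1547 / +2.0000)
    (8,5) via x @ 0.1848  # hit
  → r_4 = 0.1848

ranges = [0.5427, 0.9699, 0.3200, 0.1848]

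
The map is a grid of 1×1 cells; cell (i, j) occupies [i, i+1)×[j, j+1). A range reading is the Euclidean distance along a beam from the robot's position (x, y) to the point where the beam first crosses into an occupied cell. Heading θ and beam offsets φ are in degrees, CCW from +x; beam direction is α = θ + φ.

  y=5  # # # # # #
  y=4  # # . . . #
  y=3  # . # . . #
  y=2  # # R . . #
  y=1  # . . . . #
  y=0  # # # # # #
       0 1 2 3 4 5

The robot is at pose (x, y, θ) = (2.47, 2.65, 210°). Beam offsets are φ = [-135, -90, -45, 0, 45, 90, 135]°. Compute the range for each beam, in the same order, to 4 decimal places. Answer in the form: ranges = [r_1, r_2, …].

beam 1: φ=-135°, α=75°
  dir = (cos 75°, sin 75°) = (0.2588, 0.9659); from cell (2,2)
  next x-line at t=2.0478, next y-line at t=0.3623; Δt_x=3.8637, Δt_y=1.0353
    y: enter (2,3) at t=0.3623 ← occupied
  → r_1 = 0.3623
beam 2: φ=-90°, α=120°
  dir = (cos 120°, sin 120°) = (-0.5000, 0.8660); from cell (2,2)
  next x-line at t=0.9400, next y-line at t=0.4041; Δt_x=2.0000, Δt_y=1.1547
    y: enter (2,3) at t=0.4041 ← occupied
  → r_2 = 0.4041
beam 3: φ=-45°, α=165°
  dir = (cos 165°, sin 165°) = (-0.9659, 0.2588); from cell (2,2)
  next x-line at t=0.4866, next y-line at t=1.3523; Δt_x=1.0353, Δt_y=3.8637
    x: enter (1,2) at t=0.4866 ← occupied
  → r_3 = 0.4866
beam 4: φ=0°, α=210°
  dir = (cos 210°, sin 210°) = (-0.8660, -0.5000); from cell (2,2)
  next x-line at t=0.5427, next y-line at t=1.3000; Δt_x=1.1547, Δt_y=2.0000
    x: enter (1,2) at t=0.5427 ← occupied
  → r_4 = 0.5427
beam 5: φ=45°, α=255°
  dir = (cos 255°, sin 255°) = (-0.2588, -0.9659); from cell (2,2)
  next x-line at t=1.8159, next y-line at t=0.6729; Δt_x=3.8637, Δt_y=1.0353
    y: enter (2,1) at t=0.6729
    y: enter (2,0) at t=1.7082 ← occupied
  → r_5 = 1.7082
beam 6: φ=90°, α=300°
  dir = (cos 300°, sin 300°) = (0.5000, -0.8660); from cell (2,2)
  next x-line at t=1.0600, next y-line at t=0.7506; Δt_x=2.0000, Δt_y=1.1547
    y: enter (2,1) at t=0.7506
    x: enter (3,1) at t=1.0600
    y: enter (3,0) at t=1.9053 ← occupied
  → r_6 = 1.9053
beam 7: φ=135°, α=345°
  dir = (cos 345°, sin 345°) = (0.9659, -0.2588); from cell (2,2)
  next x-line at t=0.5487, next y-line at t=2.5114; Δt_x=1.0353, Δt_y=3.8637
    x: enter (3,2) at t=0.5487
    x: enter (4,2) at t=1.5840
    y: enter (4,1) at t=2.5114
    x: enter (5,1) at t=2.6192 ← occupied
  → r_7 = 2.6192

ranges = [0.3623, 0.4041, 0.4866, 0.5427, 1.7082, 1.9053, 2.6192]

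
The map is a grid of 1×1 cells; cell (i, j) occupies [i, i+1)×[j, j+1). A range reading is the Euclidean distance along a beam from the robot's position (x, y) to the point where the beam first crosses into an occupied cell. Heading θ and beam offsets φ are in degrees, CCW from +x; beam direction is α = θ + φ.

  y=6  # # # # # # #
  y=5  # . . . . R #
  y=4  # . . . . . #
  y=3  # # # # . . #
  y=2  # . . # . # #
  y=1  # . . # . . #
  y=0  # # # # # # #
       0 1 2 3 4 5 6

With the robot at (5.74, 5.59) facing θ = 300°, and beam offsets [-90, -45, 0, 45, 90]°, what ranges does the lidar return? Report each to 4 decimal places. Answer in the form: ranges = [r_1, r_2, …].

beam 1: φ=-90°, α=210°
  cosα=-0.8660 sinα=-0.5000 | (5,5) | tMaxX 0.8545 tMaxY 1.1800 | tΔX 1.1547 tΔY 2.0000
    t=0.8545 [x] (4,5)
    t=1.1800 [y] (4,4)
    t=2.0092 [x] (3,4)
    t=3.1639 [x] (2,4)
    t=3.1800 [y] (2,3) — stop
  → r_1 = 3.1800
beam 2: φ=-45°, α=255°
  cosα=-0.2588 sinα=-0.9659 | (5,5) | tMaxX 2.8591 tMaxY 0.6108 | tΔX 3.8637 tΔY 1.0353
    t=0.6108 [y] (5,4)
    t=1.6461 [y] (5,3)
    t=2.6814 [y] (5,2) — stop
  → r_2 = 2.6814
beam 3: φ=0°, α=300°
  cosα=0.5000 sinα=-0.8660 | (5,5) | tMaxX 0.5200 tMaxY 0.6813 | tΔX 2.0000 tΔY 1.1547
    t=0.5200 [x] (6,5) — stop
  → r_3 = 0.5200
beam 4: φ=45°, α=345°
  cosα=0.9659 sinα=-0.2588 | (5,5) | tMaxX 0.2692 tMaxY 2.2796 | tΔX 1.0353 tΔY 3.8637
    t=0.2692 [x] (6,5) — stop
  → r_4 = 0.2692
beam 5: φ=90°, α=30°
  cosα=0.8660 sinα=0.5000 | (5,5) | tMaxX 0.3002 tMaxY 0.8200 | tΔX 1.1547 tΔY 2.0000
    t=0.3002 [x] (6,5) — stop
  → r_5 = 0.3002

ranges = [3.1800, 2.6814, 0.5200, 0.2692, 0.3002]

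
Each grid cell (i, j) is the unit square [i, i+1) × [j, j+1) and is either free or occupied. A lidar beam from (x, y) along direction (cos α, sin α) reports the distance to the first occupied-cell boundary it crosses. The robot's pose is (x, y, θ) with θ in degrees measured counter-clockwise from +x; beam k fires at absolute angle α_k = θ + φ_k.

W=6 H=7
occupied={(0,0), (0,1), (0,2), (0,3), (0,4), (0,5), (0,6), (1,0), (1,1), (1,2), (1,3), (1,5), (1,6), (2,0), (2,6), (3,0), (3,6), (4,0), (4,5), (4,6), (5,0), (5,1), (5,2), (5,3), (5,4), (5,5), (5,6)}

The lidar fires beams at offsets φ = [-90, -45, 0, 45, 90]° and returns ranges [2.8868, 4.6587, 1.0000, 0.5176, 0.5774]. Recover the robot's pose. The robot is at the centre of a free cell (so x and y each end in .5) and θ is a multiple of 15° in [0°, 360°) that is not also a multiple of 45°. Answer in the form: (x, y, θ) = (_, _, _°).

(x, y, θ) = (2.5, 1.5, 120°)

The pose lattice has 15·16 = 240 candidates. Test each by forward raycasting.
  (3.5, 5.5, 165°): beam 1 = 0.5176 ≠ 2.8868 ✗
  (3.5, 3.5, 255°): beam 1 = 1.5529 ≠ 2.8868 ✗
  (4.5, 2.5, 75°): beam 1 = 0.5176 ≠ 2.8868 ✗
  …
  (2.5, 1.5, 120°): r_1=2.8868, r_2=4.6587, r_3=1.0000, r_4=0.5176, r_5=0.5774 — all match ✓
No second candidate reproduces the full scan.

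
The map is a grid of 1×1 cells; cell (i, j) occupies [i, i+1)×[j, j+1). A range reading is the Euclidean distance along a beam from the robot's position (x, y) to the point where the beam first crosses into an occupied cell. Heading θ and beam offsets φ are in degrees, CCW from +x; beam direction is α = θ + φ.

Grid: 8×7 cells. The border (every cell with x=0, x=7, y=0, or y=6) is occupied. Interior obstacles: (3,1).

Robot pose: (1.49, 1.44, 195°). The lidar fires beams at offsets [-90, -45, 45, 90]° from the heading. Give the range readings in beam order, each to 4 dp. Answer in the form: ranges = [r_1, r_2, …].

ranges = [1.8932, 0.5658, 0.5081, 0.4555]

beam 1: φ=-90°, α=105°
  d=(-0.2588,0.9659)  start (1,1)  tX=1.8932 tY=0.5798  stride 1/|dx|=3.8637 1/|dy|=1.0353
    cross y-line → (1,2), t=0.5798
    cross y-line → (1,3), t=1.6150
    cross x-line → (0,3), t=1.8932 (wall)
  → r_1 = 1.8932
beam 2: φ=-45°, α=150°
  d=(-0.8660,0.5000)  start (1,1)  tX=0.5658 tY=1.1200  stride 1/|dx|=1.1547 1/|dy|=2.0000
    cross x-line → (0,1), t=0.5658 (wall)
  → r_2 = 0.5658
beam 3: φ=45°, α=240°
  d=(-0.5000,-0.8660)  start (1,1)  tX=0.9800 tY=0.5081  stride 1/|dx|=2.0000 1/|dy|=1.1547
    cross y-line → (1,0), t=0.5081 (wall)
  → r_3 = 0.5081
beam 4: φ=90°, α=285°
  d=(0.2588,-0.9659)  start (1,1)  tX=1.9705 tY=0.4555  stride 1/|dx|=3.8637 1/|dy|=1.0353
    cross y-line → (1,0), t=0.4555 (wall)
  → r_4 = 0.4555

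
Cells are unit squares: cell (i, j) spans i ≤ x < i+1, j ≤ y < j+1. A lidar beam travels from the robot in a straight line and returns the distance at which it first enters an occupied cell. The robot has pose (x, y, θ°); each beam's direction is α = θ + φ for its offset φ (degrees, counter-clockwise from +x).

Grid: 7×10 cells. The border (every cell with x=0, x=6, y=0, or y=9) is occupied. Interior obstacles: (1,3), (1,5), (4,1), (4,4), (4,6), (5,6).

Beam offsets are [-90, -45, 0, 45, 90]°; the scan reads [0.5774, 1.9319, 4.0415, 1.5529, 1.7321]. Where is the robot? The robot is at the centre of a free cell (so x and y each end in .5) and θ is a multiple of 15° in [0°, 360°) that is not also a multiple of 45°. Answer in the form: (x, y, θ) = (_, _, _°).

Enumerate (i+0.5, j+0.5, θ) over the 34 free cells and 16 admissible headings. For each, cast all 5 beams and compare to the given ranges.
  (1.5, 4.5, 255°): beam 1 = 0.5176 ≠ 0.5774 ✗
  (5.5, 2.5, 165°): beam 1 = 1.9319 ≠ 0.5774 ✗
  (2.5, 7.5, 120°): beam 1 = 3.0000 ≠ 0.5774 ✗
  (2.5, 2.5, 285°): beam 1 = 1.5529 ≠ 0.5774 ✗
  (4.5, 2.5, 330°): beam 2 = 0.5176 ≠ 1.9319 ✗
  …
  (4.5, 8.5, 210°): r_1=0.5774, r_2=1.9319, r_3=4.0415, r_4=1.5529, r_5=1.7321 — all match ✓
Unique over the lattice → pose = (4.5, 8.5, 210°).

(x, y, θ) = (4.5, 8.5, 210°)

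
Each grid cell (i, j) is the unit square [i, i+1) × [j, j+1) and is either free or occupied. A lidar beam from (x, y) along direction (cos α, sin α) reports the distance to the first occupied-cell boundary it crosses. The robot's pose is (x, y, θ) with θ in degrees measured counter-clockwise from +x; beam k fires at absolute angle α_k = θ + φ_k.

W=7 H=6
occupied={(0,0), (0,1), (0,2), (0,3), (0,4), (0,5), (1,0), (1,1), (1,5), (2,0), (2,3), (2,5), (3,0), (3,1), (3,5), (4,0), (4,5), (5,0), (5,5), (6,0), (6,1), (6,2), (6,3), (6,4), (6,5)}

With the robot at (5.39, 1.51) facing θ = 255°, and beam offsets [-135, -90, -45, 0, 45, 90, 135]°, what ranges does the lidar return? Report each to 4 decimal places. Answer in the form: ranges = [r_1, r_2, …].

ranges = [4.0299, 1.4390, 1.0200, 0.5280, 0.5889, 0.6315, 0.7044]

beam 1: φ=-135°, α=120°
  d=(-0.5000,0.8660)  start (5,1)  tX=0.7800 tY=0.5658  stride 1/|dx|=2.0000 1/|dy|=1.1547
    cross y-line → (5,2), t=0.5658
    cross x-line → (4,2), t=0.7800
    cross y-line → (4,3), t=1.7205
    cross x-line → (3,3), t=2.7800
    cross y-line → (3,4), t=2.8752
    cross y-line → (3,5), t=4.0299 (wall)
  → r_1 = 4.0299
beam 2: φ=-90°, α=165°
  d=(-0.9659,0.2588)  start (5,1)  tX=0.4038 tY=1.8932  stride 1/|dx|=1.0353 1/|dy|=3.8637
    cross x-line → (4,1), t=0.4038
    cross x-line → (3,1), t=1.4390 (wall)
  → r_2 = 1.4390
beam 3: φ=-45°, α=210°
  d=(-0.8660,-0.5000)  start (5,1)  tX=0.4503 tY=1.0200  stride 1/|dx|=1.1547 1/|dy|=2.0000
    cross x-line → (4,1), t=0.4503
    cross y-line → (4,0), t=1.0200 (wall)
  → r_3 = 1.0200
beam 4: φ=0°, α=255°
  d=(-0.2588,-0.9659)  start (5,1)  tX=1.5068 tY=0.5280  stride 1/|dx|=3.8637 1/|dy|=1.0353
    cross y-line → (5,0), t=0.5280 (wall)
  → r_4 = 0.5280
beam 5: φ=45°, α=300°
  d=(0.5000,-0.8660)  start (5,1)  tX=1.2200 tY=0.5889  stride 1/|dx|=2.0000 1/|dy|=1.1547
    cross y-line → (5,0), t=0.5889 (wall)
  → r_5 = 0.5889
beam 6: φ=90°, α=345°
  d=(0.9659,-0.2588)  start (5,1)  tX=0.6315 tY=1.9705  stride 1/|dx|=1.0353 1/|dy|=3.8637
    cross x-line → (6,1), t=0.6315 (wall)
  → r_6 = 0.6315
beam 7: φ=135°, α=30°
  d=(0.8660,0.5000)  start (5,1)  tX=0.7044 tY=0.9800  stride 1/|dx|=1.1547 1/|dy|=2.0000
    cross x-line → (6,1), t=0.7044 (wall)
  → r_7 = 0.7044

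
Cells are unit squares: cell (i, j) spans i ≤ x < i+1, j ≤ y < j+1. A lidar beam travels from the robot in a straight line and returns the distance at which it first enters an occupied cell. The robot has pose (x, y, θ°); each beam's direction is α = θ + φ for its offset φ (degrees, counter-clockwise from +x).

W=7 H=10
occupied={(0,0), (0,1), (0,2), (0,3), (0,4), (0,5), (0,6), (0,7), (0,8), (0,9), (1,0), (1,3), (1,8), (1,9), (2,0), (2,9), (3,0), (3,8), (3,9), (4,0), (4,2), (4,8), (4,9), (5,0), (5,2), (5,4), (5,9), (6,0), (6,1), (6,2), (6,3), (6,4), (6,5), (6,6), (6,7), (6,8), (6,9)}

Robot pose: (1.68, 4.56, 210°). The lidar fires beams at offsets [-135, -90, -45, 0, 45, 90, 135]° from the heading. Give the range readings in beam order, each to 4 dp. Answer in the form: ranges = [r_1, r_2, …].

beam 1: φ=-135°, α=75°
  direction (0.2588, 0.9659); cell (1,4); t to first gridline: x 1.2364, y 0.4555 (then +3.8637 / +1.0353)
    (1,5) via y @ 0.4555
    (2,5) via x @ 1.2364
    (2,6) via y @ 1.4908
    (2,7) via y @ 2.5261
    (2,8) via y @ 3.5614
    (2,9) via y @ 4.5966  # hit
  → r_1 = 4.5966
beam 2: φ=-90°, α=120°
  direction (-0.5000, 0.8660); cell (1,4); t to first gridline: x 1.3600, y 0.5081 (then +2.0000 / +1.1547)
    (1,5) via y @ 0.5081
    (0,5) via x @ 1.3600  # hit
  → r_2 = 1.3600
beam 3: φ=-45°, α=165°
  direction (-0.9659, 0.2588); cell (1,4); t to first gridline: x 0.7040, y 1.7000 (then +1.0353 / +3.8637)
    (0,4) via x @ 0.7040  # hit
  → r_3 = 0.7040
beam 4: φ=0°, α=210°
  direction (-0.8660, -0.5000); cell (1,4); t to first gridline: x 0.7852, y 1.1200 (then +1.1547 / +2.0000)
    (0,4) via x @ 0.7852  # hit
  → r_4 = 0.7852
beam 5: φ=45°, α=255°
  direction (-0.2588, -0.9659); cell (1,4); t to first gridline: x 2.6273, y 0.5798 (then +3.8637 / +1.0353)
    (1,3) via y @ 0.5798  # hit
  → r_5 = 0.5798
beam 6: φ=90°, α=300°
  direction (0.5000, -0.8660); cell (1,4); t to first gridline: x 0.6400, y 0.6466 (then +2.0000 / +1.1547)
    (2,4) via x @ 0.6400
    (2,3) via y @ 0.6466
    (2,2) via y @ 1.8013
    (3,2) via x @ 2.6400
    (3,1) via y @ 2.9560
    (3,0) via y @ 4.1107  # hit
  → r_6 = 4.1107
beam 7: φ=135°, α=345°
  direction (0.9659, -0.2588); cell (1,4); t to first gridline: x 0.3313, y 2.1637 (then +1.0353 / +3.8637)
    (2,4) via x @ 0.3313
    (3,4) via x @ 1.3666
    (3,3) via y @ 2.1637
    (4,3) via x @ 2.4018
    (5,3) via x @ 3.4371
    (6,3) via x @ 4.4724  # hit
  → r_7 = 4.4724

ranges = [4.5966, 1.3600, 0.7040, 0.7852, 0.5798, 4.1107, 4.4724]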